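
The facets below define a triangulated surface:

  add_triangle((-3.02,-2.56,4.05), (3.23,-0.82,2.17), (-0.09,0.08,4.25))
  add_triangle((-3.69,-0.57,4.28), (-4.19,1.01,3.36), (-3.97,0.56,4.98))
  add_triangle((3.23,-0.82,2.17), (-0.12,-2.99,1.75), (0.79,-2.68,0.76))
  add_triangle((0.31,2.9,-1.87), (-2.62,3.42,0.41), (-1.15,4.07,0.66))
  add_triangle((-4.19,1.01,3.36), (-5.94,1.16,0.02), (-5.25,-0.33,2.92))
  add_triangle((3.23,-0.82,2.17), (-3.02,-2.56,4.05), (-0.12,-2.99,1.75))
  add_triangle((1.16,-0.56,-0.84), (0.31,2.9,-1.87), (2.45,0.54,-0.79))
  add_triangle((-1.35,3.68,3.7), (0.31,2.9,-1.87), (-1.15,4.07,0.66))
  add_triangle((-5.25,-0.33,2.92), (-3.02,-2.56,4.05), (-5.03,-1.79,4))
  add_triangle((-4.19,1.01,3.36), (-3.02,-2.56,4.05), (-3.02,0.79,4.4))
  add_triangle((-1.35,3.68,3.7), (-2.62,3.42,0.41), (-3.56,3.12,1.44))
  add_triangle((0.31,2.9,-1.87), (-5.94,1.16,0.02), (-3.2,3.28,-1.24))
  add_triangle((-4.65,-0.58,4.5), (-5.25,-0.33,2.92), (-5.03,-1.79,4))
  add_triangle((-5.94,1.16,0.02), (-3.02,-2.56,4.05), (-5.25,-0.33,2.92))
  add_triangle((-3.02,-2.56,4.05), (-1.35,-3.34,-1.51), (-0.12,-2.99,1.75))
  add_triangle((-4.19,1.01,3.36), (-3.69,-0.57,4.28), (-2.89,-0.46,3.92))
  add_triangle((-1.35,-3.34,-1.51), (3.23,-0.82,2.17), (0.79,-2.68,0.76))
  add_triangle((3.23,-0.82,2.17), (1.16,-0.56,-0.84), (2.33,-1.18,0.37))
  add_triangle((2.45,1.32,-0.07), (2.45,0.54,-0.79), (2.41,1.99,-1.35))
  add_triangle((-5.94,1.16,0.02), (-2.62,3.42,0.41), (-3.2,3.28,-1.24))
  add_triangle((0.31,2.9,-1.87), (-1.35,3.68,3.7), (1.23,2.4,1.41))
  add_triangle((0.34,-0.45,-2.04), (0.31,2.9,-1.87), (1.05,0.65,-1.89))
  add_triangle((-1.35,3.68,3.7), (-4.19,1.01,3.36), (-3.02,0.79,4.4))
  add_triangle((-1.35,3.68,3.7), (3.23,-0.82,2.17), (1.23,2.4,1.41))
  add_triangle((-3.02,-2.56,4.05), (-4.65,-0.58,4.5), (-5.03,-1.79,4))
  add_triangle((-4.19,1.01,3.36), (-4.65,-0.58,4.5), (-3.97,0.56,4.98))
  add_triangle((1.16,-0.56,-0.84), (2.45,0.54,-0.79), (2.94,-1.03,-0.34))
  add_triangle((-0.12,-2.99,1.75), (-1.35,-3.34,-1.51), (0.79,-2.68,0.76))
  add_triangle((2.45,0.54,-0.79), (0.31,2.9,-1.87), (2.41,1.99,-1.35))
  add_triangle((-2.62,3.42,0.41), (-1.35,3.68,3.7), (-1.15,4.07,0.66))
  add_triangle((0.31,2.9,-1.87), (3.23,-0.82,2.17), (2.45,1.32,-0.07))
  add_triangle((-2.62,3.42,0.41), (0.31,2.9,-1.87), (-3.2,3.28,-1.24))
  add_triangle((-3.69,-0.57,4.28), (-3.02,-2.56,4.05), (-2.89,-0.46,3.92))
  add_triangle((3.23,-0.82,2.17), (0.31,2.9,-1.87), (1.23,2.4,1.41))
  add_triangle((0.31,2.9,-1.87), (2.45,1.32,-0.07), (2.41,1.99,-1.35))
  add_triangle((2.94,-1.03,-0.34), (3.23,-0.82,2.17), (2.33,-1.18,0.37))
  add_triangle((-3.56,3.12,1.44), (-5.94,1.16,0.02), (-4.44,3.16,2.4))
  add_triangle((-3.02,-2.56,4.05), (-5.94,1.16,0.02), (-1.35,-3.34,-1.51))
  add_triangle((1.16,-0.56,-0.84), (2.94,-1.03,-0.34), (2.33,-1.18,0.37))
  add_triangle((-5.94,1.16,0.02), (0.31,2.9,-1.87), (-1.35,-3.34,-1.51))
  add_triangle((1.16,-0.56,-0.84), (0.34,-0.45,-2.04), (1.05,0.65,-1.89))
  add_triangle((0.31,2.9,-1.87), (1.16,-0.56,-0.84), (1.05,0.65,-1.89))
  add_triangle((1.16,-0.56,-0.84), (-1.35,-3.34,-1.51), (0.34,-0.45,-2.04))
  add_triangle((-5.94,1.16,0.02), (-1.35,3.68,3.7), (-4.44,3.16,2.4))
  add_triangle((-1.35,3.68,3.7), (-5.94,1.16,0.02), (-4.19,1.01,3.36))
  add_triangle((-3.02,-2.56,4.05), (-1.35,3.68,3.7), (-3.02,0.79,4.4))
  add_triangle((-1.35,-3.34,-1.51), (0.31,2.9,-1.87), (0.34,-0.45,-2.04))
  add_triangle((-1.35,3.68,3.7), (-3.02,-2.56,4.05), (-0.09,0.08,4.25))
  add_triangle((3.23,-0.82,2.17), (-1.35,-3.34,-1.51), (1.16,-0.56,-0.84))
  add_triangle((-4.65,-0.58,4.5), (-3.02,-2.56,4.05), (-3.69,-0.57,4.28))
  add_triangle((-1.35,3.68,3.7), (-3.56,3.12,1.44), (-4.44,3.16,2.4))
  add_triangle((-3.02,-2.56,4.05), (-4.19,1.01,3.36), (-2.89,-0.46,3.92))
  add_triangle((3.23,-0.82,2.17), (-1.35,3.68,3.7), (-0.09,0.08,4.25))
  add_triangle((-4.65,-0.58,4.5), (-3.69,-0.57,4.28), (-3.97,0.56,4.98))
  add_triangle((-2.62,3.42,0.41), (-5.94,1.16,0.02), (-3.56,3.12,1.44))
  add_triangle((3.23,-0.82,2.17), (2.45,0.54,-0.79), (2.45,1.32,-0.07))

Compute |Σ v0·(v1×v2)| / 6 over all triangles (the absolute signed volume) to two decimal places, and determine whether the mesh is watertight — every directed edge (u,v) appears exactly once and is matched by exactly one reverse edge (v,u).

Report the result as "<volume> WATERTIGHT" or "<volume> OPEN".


Per-triangle v0·(v1×v2)/6:
  t1: +7.9065
  t2: -1.4647
  t3: +2.0707
  t4: +2.7359
  t5: +5.0401
  t6: +6.6060
  t7: +1.1283
  t8: +1.8850
  t9: -0.5632
  t10: +4.6128
  t11: +3.0657
  t12: +1.2467
  t13: +2.1652
  t14: +3.6300
  t15: +6.5833
  t16: +0.5663
  t17: +1.2594
  t18: -0.3421
  t19: +0.6114
  t20: +4.6558
  t21: +5.3495
  t22: +0.8284
  t23: +4.5209
  t24: +5.6781
  t25: +2.4841
  t26: +1.9200
  t27: +0.5218
  t28: +2.0397
  t29: +0.3920
  t30: +3.5114
  t31: +0.5789
  t32: +3.2255
  t33: +0.7266
  t34: +3.9704
  t35: +0.9042
  t36: +0.5509
  t37: +2.4838
  t38: +19.1353
  t39: +0.1739
  t40: +11.1067
  t41: +0.4636
  t42: +0.2980
  t43: +1.2468
  t44: +0.3220
  t45: +10.6150
  t46: +2.3362
  t47: +1.8056
  t48: +9.8784
  t49: +3.1242
  t50: +1.1038
  t51: +2.2633
  t52: -2.3643
  t53: +7.6023
  t54: +0.6766
  t55: +3.1486
  t56: +1.4733
Σ = +167.4944 → |volume| = 167.49

Directed edges: 168 total; 6 unmatched, e.g. (-5.25,-0.33,2.92)→(-4.19,1.01,3.36) → open.

167.49 OPEN


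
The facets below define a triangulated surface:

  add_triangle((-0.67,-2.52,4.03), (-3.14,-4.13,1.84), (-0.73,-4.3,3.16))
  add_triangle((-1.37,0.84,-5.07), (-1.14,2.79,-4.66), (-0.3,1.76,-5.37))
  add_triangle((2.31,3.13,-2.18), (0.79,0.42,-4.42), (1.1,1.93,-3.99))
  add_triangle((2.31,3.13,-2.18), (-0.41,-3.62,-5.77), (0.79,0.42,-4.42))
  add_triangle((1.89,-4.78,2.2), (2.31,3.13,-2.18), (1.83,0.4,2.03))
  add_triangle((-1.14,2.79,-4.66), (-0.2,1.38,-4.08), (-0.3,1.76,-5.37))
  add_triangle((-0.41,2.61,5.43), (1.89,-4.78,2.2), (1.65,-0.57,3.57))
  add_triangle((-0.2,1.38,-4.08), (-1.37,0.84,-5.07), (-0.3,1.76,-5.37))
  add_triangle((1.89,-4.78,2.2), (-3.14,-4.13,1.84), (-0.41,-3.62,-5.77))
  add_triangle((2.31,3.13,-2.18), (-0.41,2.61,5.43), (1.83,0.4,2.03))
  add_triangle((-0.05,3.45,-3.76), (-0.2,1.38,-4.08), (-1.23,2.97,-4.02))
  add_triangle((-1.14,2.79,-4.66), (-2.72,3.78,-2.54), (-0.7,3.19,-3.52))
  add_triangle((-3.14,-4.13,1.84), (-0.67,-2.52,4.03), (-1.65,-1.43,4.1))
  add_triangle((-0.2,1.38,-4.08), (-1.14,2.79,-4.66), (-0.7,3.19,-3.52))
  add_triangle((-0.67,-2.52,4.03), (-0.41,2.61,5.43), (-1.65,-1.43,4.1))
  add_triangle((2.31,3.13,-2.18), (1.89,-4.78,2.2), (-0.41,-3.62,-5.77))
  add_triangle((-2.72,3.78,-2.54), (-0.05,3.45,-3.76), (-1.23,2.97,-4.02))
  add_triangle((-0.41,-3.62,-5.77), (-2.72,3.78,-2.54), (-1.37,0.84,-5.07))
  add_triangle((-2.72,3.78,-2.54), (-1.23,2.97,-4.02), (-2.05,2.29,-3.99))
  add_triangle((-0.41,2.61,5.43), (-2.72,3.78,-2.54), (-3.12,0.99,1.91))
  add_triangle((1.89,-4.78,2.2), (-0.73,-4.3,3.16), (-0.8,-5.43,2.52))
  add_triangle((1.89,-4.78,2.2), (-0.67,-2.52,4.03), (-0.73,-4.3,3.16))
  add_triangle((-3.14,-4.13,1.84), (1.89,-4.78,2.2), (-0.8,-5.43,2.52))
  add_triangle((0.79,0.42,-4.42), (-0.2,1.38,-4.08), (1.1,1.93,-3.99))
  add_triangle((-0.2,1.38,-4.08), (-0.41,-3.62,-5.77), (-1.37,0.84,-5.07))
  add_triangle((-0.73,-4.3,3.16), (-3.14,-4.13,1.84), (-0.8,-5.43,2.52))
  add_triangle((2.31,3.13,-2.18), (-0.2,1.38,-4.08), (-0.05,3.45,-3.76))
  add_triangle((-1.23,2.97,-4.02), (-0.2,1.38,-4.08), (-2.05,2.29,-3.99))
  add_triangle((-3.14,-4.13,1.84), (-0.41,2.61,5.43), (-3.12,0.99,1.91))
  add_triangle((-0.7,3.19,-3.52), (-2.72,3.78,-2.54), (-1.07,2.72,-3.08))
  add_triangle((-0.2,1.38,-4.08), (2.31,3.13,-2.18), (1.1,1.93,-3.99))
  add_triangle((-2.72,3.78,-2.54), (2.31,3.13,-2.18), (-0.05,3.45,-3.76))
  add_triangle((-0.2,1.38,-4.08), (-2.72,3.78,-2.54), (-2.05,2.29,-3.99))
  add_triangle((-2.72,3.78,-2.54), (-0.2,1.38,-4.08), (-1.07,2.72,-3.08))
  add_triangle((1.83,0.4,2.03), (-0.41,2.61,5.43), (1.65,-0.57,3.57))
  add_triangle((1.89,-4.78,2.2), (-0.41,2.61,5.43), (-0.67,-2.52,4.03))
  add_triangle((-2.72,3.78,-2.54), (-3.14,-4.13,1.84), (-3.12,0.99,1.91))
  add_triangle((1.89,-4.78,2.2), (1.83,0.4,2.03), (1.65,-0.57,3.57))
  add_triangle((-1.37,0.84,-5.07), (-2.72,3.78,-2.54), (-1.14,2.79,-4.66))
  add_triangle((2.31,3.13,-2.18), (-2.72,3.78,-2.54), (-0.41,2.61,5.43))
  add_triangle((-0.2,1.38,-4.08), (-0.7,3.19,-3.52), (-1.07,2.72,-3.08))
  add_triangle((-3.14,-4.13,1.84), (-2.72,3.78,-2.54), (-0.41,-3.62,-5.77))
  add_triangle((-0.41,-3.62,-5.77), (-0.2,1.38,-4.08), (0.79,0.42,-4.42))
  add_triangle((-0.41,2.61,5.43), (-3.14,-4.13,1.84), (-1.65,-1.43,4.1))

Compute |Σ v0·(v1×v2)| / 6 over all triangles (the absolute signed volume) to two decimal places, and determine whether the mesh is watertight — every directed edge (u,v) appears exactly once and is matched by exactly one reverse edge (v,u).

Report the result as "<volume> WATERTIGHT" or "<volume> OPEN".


240.52 WATERTIGHT

Per-triangle v0·(v1×v2)/6:
  t1: +4.0144
  t2: +1.8751
  t3: +1.3610
  t4: +2.7934
  t5: +7.4288
  t6: +0.0653
  t7: +5.8871
  t8: -0.0211
  t9: +28.1864
  t10: +8.6165
  t11: +1.6771
  t12: +2.0472
  t13: +4.0961
  t14: +0.8040
  t15: +4.2813
  t16: +22.1010
  t17: +2.2783
  t18: +4.6016
  t19: +1.9138
  t20: +13.2782
  t21: +2.7322
  t22: +3.9891
  t23: +0.2221
  t24: +1.3444
  t25: +4.1733
  t26: +2.6744
  t27: +3.3613
  t28: +1.3700
  t29: +13.6996
  t30: -0.4893
  t31: +1.1540
  t32: +4.0263
  t33: -2.0234
  t34: -1.1366
  t35: +3.1028
  t36: +10.2256
  t37: +11.3344
  t38: +2.7261
  t39: +3.8061
  t40: +20.7190
  t41: -0.6476
  t42: +29.8071
  t43: +3.9069
  t44: +3.1533
Σ = +240.5164 → |volume| = 240.52

Directed edges: 132 total, each appears once with its reverse present → watertight.


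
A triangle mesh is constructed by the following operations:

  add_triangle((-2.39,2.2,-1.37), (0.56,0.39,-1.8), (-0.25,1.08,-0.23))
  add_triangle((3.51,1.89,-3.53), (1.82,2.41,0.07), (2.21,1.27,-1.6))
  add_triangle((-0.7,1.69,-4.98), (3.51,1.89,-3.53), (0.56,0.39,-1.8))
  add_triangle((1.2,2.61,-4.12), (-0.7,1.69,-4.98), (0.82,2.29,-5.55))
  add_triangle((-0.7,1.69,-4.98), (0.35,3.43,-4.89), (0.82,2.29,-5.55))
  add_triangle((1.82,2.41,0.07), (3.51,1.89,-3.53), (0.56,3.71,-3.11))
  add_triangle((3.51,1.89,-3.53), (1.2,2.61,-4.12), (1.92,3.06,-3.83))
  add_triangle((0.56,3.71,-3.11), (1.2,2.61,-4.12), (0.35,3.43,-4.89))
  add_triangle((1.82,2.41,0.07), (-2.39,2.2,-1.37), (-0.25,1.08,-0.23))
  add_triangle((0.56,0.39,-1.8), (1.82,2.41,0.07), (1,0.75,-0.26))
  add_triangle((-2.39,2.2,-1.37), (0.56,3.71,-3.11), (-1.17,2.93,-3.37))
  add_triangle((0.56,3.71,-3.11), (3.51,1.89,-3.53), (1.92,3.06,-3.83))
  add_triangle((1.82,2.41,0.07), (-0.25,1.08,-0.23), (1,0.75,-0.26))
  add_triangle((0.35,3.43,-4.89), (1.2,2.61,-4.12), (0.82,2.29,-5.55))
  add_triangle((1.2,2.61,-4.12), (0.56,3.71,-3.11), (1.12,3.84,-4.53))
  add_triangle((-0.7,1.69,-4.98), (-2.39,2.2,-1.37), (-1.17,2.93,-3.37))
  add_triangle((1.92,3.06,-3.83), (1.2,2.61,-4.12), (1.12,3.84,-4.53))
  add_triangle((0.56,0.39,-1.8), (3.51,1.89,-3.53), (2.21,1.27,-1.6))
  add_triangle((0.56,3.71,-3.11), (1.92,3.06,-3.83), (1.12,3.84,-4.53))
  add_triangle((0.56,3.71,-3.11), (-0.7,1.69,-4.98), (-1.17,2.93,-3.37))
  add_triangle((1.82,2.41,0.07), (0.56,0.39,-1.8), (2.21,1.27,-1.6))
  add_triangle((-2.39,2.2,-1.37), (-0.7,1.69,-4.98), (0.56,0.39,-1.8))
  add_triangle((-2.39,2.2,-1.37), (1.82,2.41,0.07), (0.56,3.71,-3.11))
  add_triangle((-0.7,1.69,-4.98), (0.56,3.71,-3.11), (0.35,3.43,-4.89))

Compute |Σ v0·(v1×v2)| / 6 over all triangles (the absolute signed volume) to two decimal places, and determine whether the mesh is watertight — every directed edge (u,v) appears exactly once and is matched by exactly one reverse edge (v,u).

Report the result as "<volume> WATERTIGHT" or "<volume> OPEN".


Per-triangle v0·(v1×v2)/6:
  t1: -0.6868
  t2: +0.4319
  t3: +1.2013
  t4: -1.0091
  t5: +2.0014
  t6: +5.9198
  t7: +1.2712
  t8: +1.2045
  t9: +0.1884
  t10: +0.2854
  t11: +2.0109
  t12: +0.7679
  t13: -0.1661
  t14: +1.0860
  t15: -0.0078
  t16: +2.2553
  t17: +0.6228
  t18: -0.0901
  t19: +0.7594
  t20: +3.0126
  t21: -0.7356
  t22: -0.7680
  t23: +3.9452
  t24: +0.8202
Σ = +24.3208 → |volume| = 24.32

Directed edges: 72 total; 6 unmatched, e.g. (0.56,0.39,-1.8)→(-0.25,1.08,-0.23) → open.

24.32 OPEN


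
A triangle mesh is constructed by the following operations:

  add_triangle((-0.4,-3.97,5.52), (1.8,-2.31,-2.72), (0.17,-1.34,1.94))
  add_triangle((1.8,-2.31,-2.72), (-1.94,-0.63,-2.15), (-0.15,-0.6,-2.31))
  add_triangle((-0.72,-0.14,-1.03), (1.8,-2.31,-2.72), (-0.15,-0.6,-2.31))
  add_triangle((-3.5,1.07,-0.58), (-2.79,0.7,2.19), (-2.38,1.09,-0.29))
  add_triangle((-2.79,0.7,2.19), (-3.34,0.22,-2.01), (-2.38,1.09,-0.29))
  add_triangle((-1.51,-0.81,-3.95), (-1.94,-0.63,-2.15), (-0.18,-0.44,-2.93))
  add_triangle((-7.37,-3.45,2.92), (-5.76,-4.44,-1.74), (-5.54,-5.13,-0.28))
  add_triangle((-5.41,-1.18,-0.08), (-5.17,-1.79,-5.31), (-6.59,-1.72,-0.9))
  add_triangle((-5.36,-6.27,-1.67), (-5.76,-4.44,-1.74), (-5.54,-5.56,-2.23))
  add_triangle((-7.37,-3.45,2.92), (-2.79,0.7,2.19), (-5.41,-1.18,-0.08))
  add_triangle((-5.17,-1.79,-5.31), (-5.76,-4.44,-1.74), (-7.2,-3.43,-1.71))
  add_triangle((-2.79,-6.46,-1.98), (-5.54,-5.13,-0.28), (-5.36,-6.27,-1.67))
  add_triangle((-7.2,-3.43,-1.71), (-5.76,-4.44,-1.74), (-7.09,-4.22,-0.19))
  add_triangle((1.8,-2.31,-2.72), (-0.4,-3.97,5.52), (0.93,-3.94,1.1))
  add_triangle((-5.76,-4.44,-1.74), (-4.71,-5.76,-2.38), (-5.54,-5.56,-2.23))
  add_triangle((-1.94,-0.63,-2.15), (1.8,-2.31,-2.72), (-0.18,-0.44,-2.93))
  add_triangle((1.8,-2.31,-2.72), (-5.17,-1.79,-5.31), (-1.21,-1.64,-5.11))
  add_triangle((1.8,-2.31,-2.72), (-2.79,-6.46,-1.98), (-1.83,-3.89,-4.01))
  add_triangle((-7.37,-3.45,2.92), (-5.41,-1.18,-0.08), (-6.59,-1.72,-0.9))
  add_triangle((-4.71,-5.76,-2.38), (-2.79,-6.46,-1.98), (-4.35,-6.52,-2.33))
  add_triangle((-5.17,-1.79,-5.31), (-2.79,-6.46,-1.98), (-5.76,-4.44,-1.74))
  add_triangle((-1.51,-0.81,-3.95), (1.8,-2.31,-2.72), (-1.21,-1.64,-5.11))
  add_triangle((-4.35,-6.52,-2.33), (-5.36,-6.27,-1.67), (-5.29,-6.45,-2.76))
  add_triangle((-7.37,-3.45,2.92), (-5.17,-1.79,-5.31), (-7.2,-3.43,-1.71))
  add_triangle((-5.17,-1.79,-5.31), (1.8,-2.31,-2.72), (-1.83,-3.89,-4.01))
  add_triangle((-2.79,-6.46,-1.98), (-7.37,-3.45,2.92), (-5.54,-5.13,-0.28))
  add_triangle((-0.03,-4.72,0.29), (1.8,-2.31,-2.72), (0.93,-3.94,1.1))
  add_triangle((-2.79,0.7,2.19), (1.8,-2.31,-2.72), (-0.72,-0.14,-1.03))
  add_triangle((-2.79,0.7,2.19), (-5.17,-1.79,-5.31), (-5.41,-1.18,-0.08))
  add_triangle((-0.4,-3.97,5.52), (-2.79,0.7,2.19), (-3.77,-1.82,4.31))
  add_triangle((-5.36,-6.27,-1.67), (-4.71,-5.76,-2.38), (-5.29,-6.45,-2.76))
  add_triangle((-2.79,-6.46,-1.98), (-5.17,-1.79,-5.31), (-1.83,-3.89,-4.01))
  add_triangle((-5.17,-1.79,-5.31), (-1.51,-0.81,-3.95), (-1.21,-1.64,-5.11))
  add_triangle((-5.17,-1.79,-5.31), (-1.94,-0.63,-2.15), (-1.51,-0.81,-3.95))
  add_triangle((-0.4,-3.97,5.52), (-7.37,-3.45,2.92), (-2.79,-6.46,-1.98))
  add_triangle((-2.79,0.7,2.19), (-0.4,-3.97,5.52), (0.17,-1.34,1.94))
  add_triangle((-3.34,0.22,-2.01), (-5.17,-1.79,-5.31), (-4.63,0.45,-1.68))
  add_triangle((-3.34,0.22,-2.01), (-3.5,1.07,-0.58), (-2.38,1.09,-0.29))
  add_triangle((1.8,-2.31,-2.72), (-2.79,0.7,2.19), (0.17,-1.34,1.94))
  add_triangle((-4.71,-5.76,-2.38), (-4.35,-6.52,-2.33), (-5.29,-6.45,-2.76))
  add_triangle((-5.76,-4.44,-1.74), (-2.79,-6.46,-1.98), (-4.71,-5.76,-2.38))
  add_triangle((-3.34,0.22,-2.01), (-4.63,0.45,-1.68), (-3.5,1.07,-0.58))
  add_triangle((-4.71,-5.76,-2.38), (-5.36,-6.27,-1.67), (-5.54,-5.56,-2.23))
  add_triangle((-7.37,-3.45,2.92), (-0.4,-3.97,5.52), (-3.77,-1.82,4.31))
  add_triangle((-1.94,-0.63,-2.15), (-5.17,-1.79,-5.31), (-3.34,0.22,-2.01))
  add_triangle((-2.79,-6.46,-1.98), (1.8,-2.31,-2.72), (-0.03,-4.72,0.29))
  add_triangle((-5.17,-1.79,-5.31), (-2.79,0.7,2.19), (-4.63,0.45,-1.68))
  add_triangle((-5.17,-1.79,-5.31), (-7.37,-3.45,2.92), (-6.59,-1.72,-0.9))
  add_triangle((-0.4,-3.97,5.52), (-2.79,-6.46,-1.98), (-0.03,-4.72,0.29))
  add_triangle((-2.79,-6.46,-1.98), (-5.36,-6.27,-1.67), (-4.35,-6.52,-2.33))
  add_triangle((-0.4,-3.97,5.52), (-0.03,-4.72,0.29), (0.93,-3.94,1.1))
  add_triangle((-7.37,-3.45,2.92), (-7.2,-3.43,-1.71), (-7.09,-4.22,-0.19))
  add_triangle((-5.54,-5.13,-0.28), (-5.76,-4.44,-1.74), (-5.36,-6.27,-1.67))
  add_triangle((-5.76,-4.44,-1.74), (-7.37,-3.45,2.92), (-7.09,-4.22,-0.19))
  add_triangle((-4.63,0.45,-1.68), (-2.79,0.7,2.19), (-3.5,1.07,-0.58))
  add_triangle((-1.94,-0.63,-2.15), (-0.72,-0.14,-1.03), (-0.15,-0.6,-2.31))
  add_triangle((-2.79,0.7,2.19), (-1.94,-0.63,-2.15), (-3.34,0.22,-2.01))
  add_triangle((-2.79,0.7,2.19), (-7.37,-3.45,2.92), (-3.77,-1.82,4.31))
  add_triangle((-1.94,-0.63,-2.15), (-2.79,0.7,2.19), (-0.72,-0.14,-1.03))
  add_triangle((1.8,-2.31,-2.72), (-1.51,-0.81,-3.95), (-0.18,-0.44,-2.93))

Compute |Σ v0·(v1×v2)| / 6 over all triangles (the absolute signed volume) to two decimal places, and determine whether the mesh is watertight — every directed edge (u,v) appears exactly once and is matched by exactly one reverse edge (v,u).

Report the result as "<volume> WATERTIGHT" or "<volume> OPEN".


229.99 WATERTIGHT

Per-triangle v0·(v1×v2)/6:
  t1: +1.3005
  t2: +1.1659
  t3: -0.3061
  t4: +0.5700
  t5: -1.6817
  t6: +0.0013
  t7: +7.2315
  t8: +0.8544
  t9: +1.0794
  t10: +7.2806
  t11: +8.6083
  t12: +2.7890
  t13: +3.4164
  t14: +0.6805
  t15: +0.0475
  t16: -1.9738
  t17: +4.9672
  t18: +8.8122
  t19: +2.1052
  t20: +0.2216
  t21: +17.9029
  t22: +0.2494
  t23: +1.1937
  t24: +4.0701
  t25: +7.4350
  t26: +6.0547
  t27: +3.3749
  t28: -1.1836
  t29: +4.8423
  t30: +4.1390
  t31: -0.0352
  t32: +12.5704
  t33: +1.5672
  t34: +0.1251
  t35: +48.2789
  t36: +0.7838
  t37: +1.1346
  t38: +0.2591
  t39: -2.5803
  t40: -0.0839
  t41: -1.6352
  t42: +0.3938
  t43: +0.8631
  t44: +12.7224
  t45: +0.2378
  t46: +9.5821
  t47: +4.5287
  t48: +9.6188
  t49: +12.1103
  t50: +1.3627
  t51: +4.2168
  t52: +4.8305
  t53: +2.9026
  t54: +1.9716
  t55: +1.5752
  t56: +0.1064
  t57: -1.3497
  t58: +7.0132
  t59: +0.2807
  t60: +1.3851
Σ = +229.9852 → |volume| = 229.99

Directed edges: 180 total, each appears once with its reverse present → watertight.


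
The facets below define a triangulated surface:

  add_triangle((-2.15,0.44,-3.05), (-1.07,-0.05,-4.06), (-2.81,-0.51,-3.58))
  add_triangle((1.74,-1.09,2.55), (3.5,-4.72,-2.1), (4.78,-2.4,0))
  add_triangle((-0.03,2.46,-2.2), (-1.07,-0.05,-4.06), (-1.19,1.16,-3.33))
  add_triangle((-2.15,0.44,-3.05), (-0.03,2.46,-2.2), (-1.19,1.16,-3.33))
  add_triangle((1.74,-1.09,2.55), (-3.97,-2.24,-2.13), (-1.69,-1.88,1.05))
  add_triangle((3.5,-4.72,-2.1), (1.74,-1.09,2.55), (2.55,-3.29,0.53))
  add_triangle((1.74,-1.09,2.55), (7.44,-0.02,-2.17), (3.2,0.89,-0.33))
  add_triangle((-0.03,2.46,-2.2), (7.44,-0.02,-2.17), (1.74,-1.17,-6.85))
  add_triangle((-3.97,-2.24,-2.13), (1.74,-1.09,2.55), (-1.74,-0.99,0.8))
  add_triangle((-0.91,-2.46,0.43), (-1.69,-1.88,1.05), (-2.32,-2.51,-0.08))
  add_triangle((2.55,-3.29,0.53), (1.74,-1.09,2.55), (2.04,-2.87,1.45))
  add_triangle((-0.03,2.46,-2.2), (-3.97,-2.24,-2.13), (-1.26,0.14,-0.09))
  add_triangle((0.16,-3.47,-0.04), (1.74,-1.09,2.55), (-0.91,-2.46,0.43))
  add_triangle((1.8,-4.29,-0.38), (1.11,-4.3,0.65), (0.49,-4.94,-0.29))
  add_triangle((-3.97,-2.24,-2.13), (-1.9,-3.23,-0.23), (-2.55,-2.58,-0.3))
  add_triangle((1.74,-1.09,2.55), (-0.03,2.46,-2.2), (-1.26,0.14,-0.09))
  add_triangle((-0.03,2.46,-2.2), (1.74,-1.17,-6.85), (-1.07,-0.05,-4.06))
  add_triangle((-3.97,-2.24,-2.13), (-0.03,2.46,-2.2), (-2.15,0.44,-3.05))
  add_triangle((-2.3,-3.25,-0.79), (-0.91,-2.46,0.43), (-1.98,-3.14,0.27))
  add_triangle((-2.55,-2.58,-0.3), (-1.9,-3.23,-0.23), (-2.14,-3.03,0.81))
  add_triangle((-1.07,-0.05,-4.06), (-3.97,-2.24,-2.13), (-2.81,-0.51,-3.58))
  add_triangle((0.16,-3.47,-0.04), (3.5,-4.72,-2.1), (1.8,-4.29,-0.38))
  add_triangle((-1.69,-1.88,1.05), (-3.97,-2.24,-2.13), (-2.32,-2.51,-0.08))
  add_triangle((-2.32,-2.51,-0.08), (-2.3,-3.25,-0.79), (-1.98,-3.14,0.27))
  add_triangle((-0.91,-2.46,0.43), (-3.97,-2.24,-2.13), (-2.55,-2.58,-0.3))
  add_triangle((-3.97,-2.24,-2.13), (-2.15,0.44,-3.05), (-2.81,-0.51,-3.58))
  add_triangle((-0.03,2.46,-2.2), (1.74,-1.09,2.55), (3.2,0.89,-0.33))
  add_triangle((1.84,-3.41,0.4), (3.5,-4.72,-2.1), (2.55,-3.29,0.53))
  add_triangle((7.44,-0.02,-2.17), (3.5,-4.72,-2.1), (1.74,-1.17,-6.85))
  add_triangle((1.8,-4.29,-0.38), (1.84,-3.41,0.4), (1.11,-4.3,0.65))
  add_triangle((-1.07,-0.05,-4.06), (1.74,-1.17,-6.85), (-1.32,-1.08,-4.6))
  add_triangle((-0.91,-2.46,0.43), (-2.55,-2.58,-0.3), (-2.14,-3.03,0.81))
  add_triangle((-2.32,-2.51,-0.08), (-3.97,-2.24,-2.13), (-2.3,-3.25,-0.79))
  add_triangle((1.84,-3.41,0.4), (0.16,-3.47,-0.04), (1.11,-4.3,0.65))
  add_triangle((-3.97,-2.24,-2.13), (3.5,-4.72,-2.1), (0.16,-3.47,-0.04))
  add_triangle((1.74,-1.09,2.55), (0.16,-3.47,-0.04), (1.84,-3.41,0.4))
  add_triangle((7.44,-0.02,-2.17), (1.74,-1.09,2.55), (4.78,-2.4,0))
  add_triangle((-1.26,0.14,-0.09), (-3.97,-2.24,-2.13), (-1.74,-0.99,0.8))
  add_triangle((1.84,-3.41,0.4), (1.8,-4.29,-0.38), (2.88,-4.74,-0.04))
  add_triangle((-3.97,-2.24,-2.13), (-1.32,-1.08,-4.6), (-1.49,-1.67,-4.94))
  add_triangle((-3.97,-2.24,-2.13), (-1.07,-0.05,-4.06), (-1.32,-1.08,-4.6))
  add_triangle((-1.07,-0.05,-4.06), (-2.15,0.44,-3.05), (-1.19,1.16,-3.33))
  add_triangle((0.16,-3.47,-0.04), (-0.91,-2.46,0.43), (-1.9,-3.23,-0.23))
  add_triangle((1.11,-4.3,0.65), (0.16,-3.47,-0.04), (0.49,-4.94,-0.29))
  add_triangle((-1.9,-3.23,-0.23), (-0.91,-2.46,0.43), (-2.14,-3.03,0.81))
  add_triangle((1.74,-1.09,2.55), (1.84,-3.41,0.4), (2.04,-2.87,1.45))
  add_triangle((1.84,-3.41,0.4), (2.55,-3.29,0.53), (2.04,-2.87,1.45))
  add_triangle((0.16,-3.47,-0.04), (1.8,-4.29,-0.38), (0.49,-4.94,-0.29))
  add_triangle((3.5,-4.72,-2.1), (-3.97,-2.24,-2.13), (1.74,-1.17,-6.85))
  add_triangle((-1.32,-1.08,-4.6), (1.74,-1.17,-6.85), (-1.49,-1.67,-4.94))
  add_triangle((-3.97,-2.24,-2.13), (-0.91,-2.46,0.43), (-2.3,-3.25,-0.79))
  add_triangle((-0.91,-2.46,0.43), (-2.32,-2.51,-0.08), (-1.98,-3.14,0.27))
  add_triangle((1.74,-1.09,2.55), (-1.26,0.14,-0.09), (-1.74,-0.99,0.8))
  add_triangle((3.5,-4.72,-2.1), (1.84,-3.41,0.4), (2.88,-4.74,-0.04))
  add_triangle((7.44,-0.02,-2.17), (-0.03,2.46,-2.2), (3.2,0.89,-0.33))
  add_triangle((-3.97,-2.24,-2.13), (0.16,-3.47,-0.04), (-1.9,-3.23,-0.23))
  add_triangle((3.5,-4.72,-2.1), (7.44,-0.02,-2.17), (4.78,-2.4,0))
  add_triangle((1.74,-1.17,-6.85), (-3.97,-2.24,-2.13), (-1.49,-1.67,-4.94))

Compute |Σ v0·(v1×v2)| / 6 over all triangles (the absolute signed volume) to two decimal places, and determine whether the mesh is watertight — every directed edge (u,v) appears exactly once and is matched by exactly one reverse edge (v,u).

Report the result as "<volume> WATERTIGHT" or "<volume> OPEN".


Per-triangle v0·(v1×v2)/6:
  t1: +1.0276
  t2: +6.3806
  t3: +0.9725
  t4: +0.7352
  t5: -1.6914
  t6: +1.1978
  t7: +4.2188
  t8: +22.5382
  t9: +2.3676
  t10: +0.6231
  t11: +0.7250
  t12: +2.1900
  t13: +1.9647
  t14: +1.0934
  t15: +0.9291
  t16: +0.8376
  t17: +6.3704
  t18: +0.7194
  t19: +0.3302
  t20: +0.5925
  t21: +1.7214
  t22: +1.2680
  t23: +0.8409
  t24: +0.3738
  t25: -0.6824
  t26: +0.9172
  t27: +1.7438
  t28: +1.2465
  t29: +35.4880
  t30: +0.6501
  t31: +2.5341
  t32: -0.4972
  t33: +1.1517
  t34: -0.4492
  t35: +8.8132
  t36: +2.0646
  t37: +7.1741
  t38: +0.9792
  t39: +0.3362
  t40: +1.2171
  t41: +2.1991
  t42: +0.9931
  t43: +0.6572
  t44: +0.2290
  t45: +0.4131
  t46: -0.0524
  t47: +0.4500
  t48: -0.1658
  t49: +28.8156
  t50: +1.4251
  t51: -0.6143
  t52: -0.0150
  t53: +0.4287
  t54: -0.1633
  t55: +4.3015
  t56: +2.0393
  t57: +11.3379
  t58: +1.6242
Σ = +174.9163 → |volume| = 174.92

Directed edges: 174 total; 6 unmatched, e.g. (-1.69,-1.88,1.05)→(1.74,-1.09,2.55) → open.

174.92 OPEN


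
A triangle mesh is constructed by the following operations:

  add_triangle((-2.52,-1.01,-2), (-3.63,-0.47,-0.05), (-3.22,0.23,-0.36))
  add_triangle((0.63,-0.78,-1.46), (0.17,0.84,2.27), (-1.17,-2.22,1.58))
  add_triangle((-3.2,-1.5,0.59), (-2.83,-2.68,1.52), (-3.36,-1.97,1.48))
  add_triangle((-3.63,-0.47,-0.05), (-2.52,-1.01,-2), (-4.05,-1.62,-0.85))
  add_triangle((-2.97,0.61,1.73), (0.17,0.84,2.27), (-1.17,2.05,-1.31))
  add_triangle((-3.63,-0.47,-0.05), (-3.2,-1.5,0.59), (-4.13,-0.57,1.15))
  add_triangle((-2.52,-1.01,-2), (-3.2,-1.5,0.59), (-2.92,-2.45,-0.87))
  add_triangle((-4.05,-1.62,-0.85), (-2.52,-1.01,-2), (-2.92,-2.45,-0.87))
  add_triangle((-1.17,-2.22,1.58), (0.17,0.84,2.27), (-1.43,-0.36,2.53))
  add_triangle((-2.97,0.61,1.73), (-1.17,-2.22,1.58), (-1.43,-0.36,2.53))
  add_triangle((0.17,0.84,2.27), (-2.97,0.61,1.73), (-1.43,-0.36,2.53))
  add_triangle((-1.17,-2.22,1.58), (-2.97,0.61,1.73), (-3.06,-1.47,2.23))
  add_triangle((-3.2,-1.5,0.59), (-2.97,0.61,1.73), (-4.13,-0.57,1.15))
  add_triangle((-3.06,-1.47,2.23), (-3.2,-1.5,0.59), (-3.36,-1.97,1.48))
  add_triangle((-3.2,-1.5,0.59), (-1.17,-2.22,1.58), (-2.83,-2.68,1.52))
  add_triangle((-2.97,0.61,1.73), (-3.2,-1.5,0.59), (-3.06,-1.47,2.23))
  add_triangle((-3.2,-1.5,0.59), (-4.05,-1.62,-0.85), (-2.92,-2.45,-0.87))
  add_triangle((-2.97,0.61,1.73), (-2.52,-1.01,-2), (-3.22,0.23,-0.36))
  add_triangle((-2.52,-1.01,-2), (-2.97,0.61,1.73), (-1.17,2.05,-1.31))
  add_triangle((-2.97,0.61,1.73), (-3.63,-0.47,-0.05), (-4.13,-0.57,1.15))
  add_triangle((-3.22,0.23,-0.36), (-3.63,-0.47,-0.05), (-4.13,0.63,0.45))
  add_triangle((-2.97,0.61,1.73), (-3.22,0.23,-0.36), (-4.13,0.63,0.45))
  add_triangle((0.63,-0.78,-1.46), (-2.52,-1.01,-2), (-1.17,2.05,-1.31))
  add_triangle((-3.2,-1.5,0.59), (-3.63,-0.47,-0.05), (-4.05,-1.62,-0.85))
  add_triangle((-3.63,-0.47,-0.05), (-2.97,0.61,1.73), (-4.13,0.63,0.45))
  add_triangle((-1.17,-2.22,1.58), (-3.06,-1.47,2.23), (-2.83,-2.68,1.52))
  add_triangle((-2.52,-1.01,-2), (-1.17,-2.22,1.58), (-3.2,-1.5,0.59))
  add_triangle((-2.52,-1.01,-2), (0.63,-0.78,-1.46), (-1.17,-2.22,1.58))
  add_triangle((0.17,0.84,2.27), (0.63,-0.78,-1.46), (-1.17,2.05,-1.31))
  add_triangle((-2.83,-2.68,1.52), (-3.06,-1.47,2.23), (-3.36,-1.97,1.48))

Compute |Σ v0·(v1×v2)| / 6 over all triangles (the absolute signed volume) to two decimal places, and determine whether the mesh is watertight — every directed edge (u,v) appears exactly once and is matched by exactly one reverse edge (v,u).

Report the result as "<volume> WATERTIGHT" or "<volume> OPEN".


Per-triangle v0·(v1×v2)/6:
  t1: +0.8997
  t2: +0.9014
  t3: +0.4108
  t4: +0.9742
  t5: +2.9847
  t6: +0.7792
  t7: -1.5499
  t8: +1.2727
  t9: +1.0866
  t10: +1.7760
  t11: +1.5015
  t12: +0.3882
  t13: +0.4465
  t14: +0.3346
  t15: -0.0949
  t16: +1.8013
  t17: +1.1299
  t18: -0.9500
  t19: +4.6124
  t20: +0.7640
  t21: +0.4208
  t22: -0.1761
  t23: +2.2390
  t24: +0.9420
  t25: +0.9429
  t26: +0.9485
  t27: +2.0726
  t28: +2.5293
  t29: +0.6118
  t30: +0.5539
Σ = +30.5536 → |volume| = 30.55

Directed edges: 90 total, each appears once with its reverse present → watertight.

30.55 WATERTIGHT


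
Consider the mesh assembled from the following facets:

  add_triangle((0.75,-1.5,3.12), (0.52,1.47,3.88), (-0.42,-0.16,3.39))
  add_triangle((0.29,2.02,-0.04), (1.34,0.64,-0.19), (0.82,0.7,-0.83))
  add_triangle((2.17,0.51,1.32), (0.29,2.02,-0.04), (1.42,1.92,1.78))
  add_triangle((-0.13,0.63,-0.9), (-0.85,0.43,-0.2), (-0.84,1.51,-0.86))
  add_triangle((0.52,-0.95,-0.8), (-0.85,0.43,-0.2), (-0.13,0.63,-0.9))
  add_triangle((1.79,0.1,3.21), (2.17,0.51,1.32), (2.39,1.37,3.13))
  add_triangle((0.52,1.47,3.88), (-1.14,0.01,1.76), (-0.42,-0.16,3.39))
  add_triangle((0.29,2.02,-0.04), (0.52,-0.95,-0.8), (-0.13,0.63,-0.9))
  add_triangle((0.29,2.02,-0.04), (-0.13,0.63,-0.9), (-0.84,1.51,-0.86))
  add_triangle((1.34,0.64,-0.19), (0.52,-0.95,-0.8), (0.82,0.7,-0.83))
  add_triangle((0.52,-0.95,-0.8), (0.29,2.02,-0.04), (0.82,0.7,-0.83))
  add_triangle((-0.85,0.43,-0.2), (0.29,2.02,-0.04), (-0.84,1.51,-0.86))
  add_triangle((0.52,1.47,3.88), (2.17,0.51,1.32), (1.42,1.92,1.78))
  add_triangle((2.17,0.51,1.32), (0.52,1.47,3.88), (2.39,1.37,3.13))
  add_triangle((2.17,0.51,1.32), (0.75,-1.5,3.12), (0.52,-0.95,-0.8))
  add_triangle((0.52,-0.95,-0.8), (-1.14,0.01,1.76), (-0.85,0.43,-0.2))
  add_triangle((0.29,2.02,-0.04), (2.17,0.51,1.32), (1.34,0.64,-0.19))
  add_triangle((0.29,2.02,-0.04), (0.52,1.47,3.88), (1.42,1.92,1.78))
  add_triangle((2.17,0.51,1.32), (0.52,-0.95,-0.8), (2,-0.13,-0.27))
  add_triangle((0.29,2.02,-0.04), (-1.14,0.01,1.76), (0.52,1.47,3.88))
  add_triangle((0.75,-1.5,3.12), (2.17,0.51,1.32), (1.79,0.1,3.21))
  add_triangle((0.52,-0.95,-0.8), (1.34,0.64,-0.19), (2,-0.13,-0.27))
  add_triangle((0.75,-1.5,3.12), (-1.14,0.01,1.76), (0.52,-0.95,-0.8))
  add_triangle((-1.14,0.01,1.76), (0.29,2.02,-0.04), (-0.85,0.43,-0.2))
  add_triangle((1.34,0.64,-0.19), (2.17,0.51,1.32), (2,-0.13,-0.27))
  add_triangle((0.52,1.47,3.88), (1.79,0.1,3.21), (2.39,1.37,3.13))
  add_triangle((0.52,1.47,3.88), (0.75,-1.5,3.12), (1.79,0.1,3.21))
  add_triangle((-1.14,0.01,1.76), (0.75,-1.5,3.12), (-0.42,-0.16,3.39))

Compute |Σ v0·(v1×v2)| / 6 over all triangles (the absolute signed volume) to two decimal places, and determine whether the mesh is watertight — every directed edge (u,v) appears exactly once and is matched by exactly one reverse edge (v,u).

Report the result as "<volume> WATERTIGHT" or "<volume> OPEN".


Per-triangle v0·(v1×v2)/6:
  t1: +1.8264
  t2: +0.3000
  t3: +0.7709
  t4: +0.0807
  t5: +0.1583
  t6: +0.8145
  t7: +0.9137
  t8: +0.2569
  t9: +0.2542
  t10: +0.2410
  t11: +0.0180
  t12: +0.1867
  t13: +1.5979
  t14: -0.2247
  t15: +1.7097
  t16: +0.2714
  t17: +0.6841
  t18: +1.3169
  t19: +0.3342
  t20: +1.6853
  t21: +0.9770
  t22: +0.1797
  t23: +0.7677
  t24: +0.6139
  t25: +0.3929
  t26: +1.5842
  t27: +2.1189
  t28: +0.6449
Σ = +20.4753 → |volume| = 20.48

Directed edges: 84 total, each appears once with its reverse present → watertight.

20.48 WATERTIGHT


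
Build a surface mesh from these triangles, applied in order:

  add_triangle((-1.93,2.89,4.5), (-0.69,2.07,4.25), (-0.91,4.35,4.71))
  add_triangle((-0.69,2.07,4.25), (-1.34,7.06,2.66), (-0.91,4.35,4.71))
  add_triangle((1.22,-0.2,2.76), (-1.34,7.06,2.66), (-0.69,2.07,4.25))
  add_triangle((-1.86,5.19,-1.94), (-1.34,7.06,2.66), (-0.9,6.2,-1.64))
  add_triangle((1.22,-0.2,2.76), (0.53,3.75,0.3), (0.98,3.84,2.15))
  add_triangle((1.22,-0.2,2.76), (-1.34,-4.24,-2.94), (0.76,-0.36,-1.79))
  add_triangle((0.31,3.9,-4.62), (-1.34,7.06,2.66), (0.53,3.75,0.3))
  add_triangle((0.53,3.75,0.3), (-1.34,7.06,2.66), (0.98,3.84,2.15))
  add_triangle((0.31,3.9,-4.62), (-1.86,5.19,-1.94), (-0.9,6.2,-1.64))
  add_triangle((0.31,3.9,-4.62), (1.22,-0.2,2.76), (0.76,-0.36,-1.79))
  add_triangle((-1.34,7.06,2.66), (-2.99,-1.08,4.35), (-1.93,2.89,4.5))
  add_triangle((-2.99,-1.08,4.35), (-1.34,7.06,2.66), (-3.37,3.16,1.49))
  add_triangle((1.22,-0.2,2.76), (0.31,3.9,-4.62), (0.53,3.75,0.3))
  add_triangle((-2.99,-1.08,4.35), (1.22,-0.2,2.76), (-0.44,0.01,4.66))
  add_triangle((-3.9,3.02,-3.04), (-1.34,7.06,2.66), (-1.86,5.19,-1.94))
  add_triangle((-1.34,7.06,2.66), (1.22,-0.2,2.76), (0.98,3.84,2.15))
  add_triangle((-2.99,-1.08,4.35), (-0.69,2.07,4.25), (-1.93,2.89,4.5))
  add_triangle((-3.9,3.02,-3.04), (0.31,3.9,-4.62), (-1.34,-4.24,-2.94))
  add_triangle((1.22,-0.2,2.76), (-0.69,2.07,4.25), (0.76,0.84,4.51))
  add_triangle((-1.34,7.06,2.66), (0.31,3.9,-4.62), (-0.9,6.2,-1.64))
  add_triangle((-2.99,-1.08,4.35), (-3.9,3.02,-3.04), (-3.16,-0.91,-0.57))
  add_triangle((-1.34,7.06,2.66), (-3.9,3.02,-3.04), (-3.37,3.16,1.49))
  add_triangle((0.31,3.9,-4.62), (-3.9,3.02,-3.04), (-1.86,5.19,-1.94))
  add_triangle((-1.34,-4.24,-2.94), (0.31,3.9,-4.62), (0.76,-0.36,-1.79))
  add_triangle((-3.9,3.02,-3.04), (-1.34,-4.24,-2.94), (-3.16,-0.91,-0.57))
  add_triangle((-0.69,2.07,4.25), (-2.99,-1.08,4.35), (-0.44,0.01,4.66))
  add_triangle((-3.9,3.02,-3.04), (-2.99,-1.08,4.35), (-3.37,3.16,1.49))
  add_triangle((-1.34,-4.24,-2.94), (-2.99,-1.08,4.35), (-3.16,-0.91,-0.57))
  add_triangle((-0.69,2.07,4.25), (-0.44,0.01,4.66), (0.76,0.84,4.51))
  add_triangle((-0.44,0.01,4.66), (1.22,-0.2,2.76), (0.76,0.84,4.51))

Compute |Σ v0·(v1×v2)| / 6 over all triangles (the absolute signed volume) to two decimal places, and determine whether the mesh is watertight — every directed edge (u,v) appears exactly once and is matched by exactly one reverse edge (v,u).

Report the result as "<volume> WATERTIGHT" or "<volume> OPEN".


Per-triangle v0·(v1×v2)/6:
  t1: +1.6748
  t2: -0.7292
  t3: +5.8177
  t4: +5.3619
  t5: +0.6790
  t6: +3.1867
  t7: +7.5222
  t8: +3.2652
  t9: +4.6168
  t10: +3.0739
  t11: +5.0914
  t12: +14.3802
  t13: +3.4293
  t14: +1.6652
  t15: +10.9477
  t16: +4.7231
  t17: +3.8471
  t18: +21.7785
  t19: -0.0293
  t20: +2.9303
  t21: +10.3993
  t22: +14.7903
  t23: +10.5303
  t24: +5.5267
  t25: +10.6305
  t26: +4.3727
  t27: +11.4759
  t28: +10.2357
  t29: +2.0843
  t30: +1.1445
Σ = +184.4224 → |volume| = 184.42

Directed edges: 90 total; 6 unmatched, e.g. (-0.91,4.35,4.71)→(-1.93,2.89,4.5) → open.

184.42 OPEN


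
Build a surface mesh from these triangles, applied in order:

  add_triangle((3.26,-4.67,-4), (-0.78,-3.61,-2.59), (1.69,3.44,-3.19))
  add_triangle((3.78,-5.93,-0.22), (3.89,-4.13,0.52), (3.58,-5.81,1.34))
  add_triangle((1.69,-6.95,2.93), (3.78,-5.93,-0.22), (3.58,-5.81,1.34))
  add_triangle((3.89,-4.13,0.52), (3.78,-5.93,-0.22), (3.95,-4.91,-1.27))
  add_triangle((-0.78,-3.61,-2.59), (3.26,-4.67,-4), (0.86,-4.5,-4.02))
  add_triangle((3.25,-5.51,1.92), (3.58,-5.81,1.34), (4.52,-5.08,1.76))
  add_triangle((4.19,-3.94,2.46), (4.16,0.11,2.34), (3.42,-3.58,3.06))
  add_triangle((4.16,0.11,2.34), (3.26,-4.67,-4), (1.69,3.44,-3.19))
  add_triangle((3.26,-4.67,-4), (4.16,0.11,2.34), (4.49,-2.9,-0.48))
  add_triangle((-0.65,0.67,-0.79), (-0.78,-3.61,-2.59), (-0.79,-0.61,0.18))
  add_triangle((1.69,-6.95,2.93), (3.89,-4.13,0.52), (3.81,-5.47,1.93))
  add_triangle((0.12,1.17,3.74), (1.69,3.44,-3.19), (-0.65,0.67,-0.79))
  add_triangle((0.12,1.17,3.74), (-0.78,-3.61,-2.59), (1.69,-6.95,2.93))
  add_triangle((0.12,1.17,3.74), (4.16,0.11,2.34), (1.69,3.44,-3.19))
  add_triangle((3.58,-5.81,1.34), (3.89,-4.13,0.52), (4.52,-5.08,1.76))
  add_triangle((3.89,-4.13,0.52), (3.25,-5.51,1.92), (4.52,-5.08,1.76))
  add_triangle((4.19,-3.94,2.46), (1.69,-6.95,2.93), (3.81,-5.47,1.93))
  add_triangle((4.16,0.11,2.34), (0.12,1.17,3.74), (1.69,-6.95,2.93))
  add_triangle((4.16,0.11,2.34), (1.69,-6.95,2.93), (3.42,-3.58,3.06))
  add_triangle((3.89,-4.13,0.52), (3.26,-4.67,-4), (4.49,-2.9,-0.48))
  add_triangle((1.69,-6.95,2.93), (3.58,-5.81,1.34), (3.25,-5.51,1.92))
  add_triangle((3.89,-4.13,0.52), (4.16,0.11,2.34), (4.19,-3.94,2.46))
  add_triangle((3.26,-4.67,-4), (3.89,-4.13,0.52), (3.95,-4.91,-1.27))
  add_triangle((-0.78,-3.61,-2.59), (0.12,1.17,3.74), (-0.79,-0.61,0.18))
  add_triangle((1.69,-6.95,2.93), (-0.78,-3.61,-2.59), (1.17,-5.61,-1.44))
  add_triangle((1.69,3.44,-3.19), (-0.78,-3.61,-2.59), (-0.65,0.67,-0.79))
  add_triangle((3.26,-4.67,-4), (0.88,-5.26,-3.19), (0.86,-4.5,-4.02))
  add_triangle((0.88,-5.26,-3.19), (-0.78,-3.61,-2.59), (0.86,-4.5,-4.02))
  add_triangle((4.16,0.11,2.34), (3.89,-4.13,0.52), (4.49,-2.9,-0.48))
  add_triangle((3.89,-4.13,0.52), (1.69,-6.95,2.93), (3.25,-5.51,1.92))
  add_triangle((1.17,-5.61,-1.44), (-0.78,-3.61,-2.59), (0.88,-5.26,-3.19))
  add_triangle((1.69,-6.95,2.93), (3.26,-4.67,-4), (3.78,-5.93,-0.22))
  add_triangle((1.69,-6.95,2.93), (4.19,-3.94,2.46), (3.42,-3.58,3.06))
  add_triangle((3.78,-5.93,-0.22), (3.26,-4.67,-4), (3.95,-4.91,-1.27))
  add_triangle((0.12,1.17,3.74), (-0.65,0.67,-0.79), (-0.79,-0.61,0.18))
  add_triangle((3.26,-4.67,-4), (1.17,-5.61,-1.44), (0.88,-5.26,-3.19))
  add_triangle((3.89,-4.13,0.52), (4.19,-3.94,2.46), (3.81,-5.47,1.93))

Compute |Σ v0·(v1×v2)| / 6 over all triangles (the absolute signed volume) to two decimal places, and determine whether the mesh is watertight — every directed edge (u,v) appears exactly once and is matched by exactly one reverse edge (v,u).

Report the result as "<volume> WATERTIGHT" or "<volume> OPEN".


158.81 OPEN

Per-triangle v0·(v1×v2)/6:
  t1: +14.1629
  t2: +2.0153
  t3: +3.8236
  t4: +1.8976
  t5: -1.3169
  t6: +0.9564
  t7: +2.9288
  t8: +27.3874
  t9: +2.2985
  t10: +0.7986
  t11: +2.2507
  t12: +2.7526
  t13: +6.2025
  t14: +11.9951
  t15: +1.3485
  t16: -1.2725
  t17: +3.7029
  t18: +19.4117
  t19: -0.4732
  t20: +6.2159
  t21: +1.4432
  t22: +4.9877
  t23: +0.6508
  t24: +1.0993
  t25: +6.3822
  t26: +3.4294
  t27: +2.6955
  t28: +1.6039
  t29: +5.3295
  t30: -1.3551
  t31: +2.2995
  t32: +9.4715
  t33: +3.4460
  t34: +2.7976
  t35: +0.7144
  t36: +4.5009
  t37: +2.2236
Σ = +158.8060 → |volume| = 158.81

Directed edges: 111 total; 3 unmatched, e.g. (1.17,-5.61,-1.44)→(1.69,-6.95,2.93) → open.


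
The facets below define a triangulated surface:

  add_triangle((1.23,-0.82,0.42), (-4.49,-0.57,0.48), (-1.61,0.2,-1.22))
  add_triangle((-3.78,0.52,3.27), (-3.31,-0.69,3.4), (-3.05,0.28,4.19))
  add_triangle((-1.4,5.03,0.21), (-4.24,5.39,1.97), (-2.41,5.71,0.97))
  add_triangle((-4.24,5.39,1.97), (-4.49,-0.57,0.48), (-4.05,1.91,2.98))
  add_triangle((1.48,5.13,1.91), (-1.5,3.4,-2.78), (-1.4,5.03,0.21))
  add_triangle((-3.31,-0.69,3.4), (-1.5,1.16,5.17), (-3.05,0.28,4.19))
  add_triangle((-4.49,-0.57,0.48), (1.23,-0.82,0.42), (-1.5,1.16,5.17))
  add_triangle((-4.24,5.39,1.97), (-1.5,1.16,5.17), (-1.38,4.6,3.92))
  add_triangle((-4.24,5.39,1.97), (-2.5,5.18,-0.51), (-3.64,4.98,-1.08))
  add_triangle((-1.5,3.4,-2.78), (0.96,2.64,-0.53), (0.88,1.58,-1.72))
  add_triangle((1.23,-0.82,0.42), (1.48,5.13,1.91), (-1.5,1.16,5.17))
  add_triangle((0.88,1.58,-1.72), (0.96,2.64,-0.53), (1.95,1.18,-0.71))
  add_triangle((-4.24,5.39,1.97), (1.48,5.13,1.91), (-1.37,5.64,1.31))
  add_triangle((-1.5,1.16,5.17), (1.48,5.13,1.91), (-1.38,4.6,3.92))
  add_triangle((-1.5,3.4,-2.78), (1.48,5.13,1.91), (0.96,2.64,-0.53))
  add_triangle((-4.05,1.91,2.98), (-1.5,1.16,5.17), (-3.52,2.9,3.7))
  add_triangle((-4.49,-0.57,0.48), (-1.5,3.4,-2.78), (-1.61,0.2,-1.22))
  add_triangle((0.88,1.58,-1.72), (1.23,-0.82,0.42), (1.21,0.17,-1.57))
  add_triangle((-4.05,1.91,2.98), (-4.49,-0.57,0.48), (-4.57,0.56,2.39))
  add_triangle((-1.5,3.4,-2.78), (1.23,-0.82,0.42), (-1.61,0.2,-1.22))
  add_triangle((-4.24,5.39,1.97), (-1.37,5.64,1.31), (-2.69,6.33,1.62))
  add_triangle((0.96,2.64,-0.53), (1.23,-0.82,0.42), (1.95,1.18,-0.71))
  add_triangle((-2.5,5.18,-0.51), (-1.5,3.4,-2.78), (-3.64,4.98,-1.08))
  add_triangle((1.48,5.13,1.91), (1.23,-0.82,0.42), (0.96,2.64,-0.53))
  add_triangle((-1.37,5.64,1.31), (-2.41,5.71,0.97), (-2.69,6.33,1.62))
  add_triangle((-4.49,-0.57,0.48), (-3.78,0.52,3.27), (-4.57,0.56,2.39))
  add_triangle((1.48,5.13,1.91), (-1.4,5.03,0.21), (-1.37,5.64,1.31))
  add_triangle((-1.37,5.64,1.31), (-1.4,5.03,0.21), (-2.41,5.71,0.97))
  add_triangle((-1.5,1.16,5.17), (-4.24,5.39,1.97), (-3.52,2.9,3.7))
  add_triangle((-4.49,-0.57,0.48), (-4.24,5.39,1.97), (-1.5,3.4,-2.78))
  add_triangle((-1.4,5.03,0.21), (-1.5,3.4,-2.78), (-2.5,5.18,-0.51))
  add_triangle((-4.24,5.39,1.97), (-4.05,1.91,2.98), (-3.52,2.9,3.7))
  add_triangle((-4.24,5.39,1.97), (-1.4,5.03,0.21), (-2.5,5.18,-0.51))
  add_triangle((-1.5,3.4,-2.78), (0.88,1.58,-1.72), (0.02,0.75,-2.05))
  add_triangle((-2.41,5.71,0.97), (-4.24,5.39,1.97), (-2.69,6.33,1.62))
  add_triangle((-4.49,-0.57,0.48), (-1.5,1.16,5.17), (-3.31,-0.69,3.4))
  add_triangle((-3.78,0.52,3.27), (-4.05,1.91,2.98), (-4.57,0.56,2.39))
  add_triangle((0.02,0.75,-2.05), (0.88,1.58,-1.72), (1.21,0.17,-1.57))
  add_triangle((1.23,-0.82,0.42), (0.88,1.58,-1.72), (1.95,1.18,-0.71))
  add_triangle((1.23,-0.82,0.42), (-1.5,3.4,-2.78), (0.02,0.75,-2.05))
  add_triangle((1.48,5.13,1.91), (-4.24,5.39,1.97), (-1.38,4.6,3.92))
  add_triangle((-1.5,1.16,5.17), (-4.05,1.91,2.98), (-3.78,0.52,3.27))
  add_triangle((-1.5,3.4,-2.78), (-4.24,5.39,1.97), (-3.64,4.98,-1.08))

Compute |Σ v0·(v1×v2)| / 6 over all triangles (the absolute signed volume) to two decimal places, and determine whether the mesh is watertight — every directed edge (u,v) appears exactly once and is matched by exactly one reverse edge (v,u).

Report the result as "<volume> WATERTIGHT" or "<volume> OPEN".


Per-triangle v0·(v1×v2)/6:
  t1: +0.8500
  t2: +1.0723
  t3: +0.4798
  t4: +8.5480
  t5: +6.3358
  t6: +0.9747
  t7: +4.2168
  t8: +10.7256
  t9: +3.5038
  t10: +1.9709
  t11: +7.0789
  t12: +0.8752
  t13: +3.8193
  t14: +7.5042
  t15: +3.8953
  t16: +3.0643
  t17: +2.8506
  t18: +0.4763
  t19: +1.2762
  t20: +0.7358
  t21: +0.3653
  t22: +0.4890
  t23: +2.6821
  t24: +2.0201
  t25: +0.5299
  t26: +1.0225
  t27: +2.3354
  t28: +0.8619
  t29: +3.8880
  t30: +17.1195
  t31: +2.2551
  t32: +3.5025
  t33: +3.2162
  t34: +1.1989
  t35: +1.0002
  t36: -4.0898
  t37: +1.3551
  t38: +0.5073
  t39: +0.4161
  t40: -0.6571
  t41: +11.0219
  t42: +3.6150
  t43: -2.0574
Σ = +122.8519 → |volume| = 122.85

Directed edges: 129 total; 9 unmatched, e.g. (-3.78,0.52,3.27)→(-3.31,-0.69,3.4) → open.

122.85 OPEN
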